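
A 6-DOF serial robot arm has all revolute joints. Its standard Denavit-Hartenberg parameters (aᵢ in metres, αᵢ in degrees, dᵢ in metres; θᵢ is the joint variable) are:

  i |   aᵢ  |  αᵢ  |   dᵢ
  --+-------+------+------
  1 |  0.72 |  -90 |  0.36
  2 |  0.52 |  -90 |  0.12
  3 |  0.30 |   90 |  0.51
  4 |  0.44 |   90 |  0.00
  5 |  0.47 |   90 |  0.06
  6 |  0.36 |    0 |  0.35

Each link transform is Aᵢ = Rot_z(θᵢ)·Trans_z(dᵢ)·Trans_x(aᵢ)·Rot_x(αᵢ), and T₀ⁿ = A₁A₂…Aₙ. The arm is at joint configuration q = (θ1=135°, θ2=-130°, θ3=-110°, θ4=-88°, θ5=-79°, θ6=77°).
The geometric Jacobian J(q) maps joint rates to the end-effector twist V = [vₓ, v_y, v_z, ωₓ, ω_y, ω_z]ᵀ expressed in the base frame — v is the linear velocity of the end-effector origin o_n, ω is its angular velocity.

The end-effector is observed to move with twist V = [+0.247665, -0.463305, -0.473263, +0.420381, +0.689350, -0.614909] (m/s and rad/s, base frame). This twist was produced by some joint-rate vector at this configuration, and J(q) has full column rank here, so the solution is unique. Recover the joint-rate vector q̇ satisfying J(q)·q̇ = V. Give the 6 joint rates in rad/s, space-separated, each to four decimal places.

-0.3830 -0.3630 -0.2760 0.4810 0.2840 0.2880

o_n = [-0.3196, -0.0065, 1.4120]
J₁: ẑ×o_n = [0.0065, -0.3196, 0.0000], ω = ẑ
J2: z=[-0.7071, -0.7071, 0.0000] o=[-0.5091, 0.5091, 0.3600] → [-0.7439, 0.7439, 0.4986, -0.7071, -0.7071, 0.0000]
J3: z=[-0.5417, 0.5417, 0.6428] o=[-0.3576, 0.1879, 0.7583] → [0.4790, 0.3785, 0.0847, -0.5417, 0.5417, 0.6428]
J4: z=[-0.1853, 0.6690, -0.7198] o=[-0.8798, 0.3115, 1.0076] → [0.0416, -0.3284, -0.3159, -0.1853, 0.6690, -0.7198]
J5: z=[0.8383, 0.4898, 0.2394] o=[-0.6542, 0.0655, 0.7209] → [0.3557, -0.4992, -0.2243, 0.8383, 0.4898, 0.2394]
J6: z=[-0.4680, 0.4212, 0.7769] o=[-0.4725, -0.2639, 1.0089] → [-0.0302, 0.3074, -0.1849, -0.4680, 0.4212, 0.7769]
q̇ = J⁺·V = [-0.3830, -0.3630, -0.2760, 0.4810, 0.2840, 0.2880]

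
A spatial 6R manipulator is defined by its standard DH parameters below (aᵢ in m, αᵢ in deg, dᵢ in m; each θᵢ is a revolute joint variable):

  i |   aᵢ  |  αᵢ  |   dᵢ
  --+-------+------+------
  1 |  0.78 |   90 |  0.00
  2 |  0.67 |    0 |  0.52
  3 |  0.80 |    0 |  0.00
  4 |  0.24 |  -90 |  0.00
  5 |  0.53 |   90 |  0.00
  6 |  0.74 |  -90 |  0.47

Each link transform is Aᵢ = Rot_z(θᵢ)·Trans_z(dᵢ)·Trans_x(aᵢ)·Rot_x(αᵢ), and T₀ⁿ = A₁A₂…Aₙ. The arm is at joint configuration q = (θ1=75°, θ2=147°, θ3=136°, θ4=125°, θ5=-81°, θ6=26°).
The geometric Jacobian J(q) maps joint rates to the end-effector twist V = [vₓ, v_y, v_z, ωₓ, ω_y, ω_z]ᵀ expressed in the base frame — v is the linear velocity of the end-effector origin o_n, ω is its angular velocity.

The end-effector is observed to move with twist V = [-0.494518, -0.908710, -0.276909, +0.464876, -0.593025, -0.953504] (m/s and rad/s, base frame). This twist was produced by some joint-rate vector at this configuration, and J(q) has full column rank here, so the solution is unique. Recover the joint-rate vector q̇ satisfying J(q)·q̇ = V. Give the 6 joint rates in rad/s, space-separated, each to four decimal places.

o_n = [1.7477, -0.3316, -0.2252]
J₁: ẑ×o_n = [0.3316, 1.7477, -0.0000], ω = ẑ
J2: z=[0.9659, -0.2588, 0.0000] o=[0.2019, 0.7534, 0.0000] → [0.0583, 0.2175, -0.6480, 0.9659, -0.2588, 0.0000]
J3: z=[0.9659, -0.2588, 0.0000] o=[0.5587, 0.0761, 0.3649] → [0.1527, 0.5700, -0.0860, 0.9659, -0.2588, 0.0000]
J4: z=[0.9659, -0.2588, 0.0000] o=[0.6053, 0.2499, -0.4146] → [-0.0490, -0.1829, -0.2660, 0.9659, -0.2588, 0.0000]
J5: z=[-0.1923, -0.7178, 0.6691] o=[0.6469, 0.4050, -0.2362] → [0.4850, 0.7387, 0.9318, -0.1923, -0.7178, 0.6691]
J6: z=[-0.0199, -0.6789, -0.7340] o=[1.1669, 0.3231, -0.1746] → [-0.4462, -0.4273, 0.4073, -0.0199, -0.6789, -0.7340]
q̇ = J⁺·V = [-0.3030, 0.8600, -0.2960, -0.0860, -0.0990, 0.7960]

-0.3030 0.8600 -0.2960 -0.0860 -0.0990 0.7960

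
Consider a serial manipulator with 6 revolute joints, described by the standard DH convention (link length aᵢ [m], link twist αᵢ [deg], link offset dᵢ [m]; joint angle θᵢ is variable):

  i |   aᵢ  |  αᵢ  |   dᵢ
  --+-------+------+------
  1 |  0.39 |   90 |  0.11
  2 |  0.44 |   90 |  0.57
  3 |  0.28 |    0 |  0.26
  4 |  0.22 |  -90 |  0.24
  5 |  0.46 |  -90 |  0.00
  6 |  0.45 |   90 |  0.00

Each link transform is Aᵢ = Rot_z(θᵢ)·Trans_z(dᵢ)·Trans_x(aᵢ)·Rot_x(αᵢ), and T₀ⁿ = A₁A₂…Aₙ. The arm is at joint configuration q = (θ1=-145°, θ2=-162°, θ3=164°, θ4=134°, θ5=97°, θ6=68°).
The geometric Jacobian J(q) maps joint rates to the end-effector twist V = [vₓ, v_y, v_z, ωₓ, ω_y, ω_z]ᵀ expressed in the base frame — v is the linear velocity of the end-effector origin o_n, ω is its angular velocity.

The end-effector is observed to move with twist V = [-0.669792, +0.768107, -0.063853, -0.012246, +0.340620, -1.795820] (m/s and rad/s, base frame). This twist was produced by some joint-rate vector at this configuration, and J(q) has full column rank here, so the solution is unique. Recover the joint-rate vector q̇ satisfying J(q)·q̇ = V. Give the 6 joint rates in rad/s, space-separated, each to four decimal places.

-0.7340 0.7980 -0.5490 -0.3190 0.2050 -0.6940

o_n = [-0.6385, -0.0507, 0.0324]
J₁: ẑ×o_n = [0.0507, -0.6385, 0.0000], ω = ẑ
J2: z=[-0.5736, 0.8192, 0.0000] o=[-0.3195, -0.2237, 0.1100] → [-0.0636, -0.0445, 0.1621, -0.5736, 0.8192, 0.0000]
J3: z=[0.2531, 0.1772, 0.9511] o=[-0.3036, 0.4832, -0.0260] → [0.5182, -0.3333, -0.0758, 0.2531, 0.1772, 0.9511]
J4: z=[0.2531, 0.1772, 0.9511] o=[-0.4918, 0.4457, 0.3045] → [0.4239, -0.0707, -0.0997, 0.2531, 0.1772, 0.9511]
J5: z=[0.4186, 0.8662, -0.2728] o=[-0.2391, 0.3855, 0.5008] → [-0.5248, 0.3050, 0.1634, 0.4186, 0.8662, -0.2728]
J6: z=[-0.8348, 0.4853, 0.2599] o=[-0.4036, 0.3307, 0.0747] → [0.0786, -0.0964, 0.4325, -0.8348, 0.4853, 0.2599]
q̇ = J⁺·V = [-0.7340, 0.7980, -0.5490, -0.3190, 0.2050, -0.6940]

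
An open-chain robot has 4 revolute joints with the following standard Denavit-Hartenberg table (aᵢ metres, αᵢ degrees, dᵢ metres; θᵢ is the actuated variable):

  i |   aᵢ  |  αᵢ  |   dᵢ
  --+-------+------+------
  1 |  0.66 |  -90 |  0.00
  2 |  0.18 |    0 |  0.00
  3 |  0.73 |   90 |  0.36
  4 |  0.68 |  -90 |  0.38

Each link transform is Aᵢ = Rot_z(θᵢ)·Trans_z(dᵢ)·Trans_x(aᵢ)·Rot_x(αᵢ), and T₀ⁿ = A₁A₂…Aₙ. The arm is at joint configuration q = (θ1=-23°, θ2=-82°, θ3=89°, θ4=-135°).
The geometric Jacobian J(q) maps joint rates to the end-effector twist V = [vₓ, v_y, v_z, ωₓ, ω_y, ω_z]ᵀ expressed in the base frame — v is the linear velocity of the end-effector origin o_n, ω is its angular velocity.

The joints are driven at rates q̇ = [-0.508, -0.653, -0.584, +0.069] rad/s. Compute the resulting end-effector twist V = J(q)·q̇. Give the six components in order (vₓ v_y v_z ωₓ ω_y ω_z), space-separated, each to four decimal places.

o_n = [0.8537, -0.4936, 0.5250]
J₁: ẑ×o_n = [0.4936, 0.8537, -0.0000], ω = ẑ
J2: z=[0.3907, 0.9205, 0.0000] o=[0.6075, -0.2579, 0.0000] → [0.4833, -0.2052, -0.3187, 0.3907, 0.9205, 0.0000]
J3: z=[0.3907, 0.9205, 0.0000] o=[0.6306, -0.2677, 0.1782] → [0.3192, -0.1355, -0.2936, 0.3907, 0.9205, 0.0000]
J4: z=[0.1122, -0.0476, 0.9925] o=[1.4382, -0.2194, 0.0893] → [0.2514, -0.6291, -0.0586, 0.1122, -0.0476, 0.9925]
V = J·q̇ = [-0.7354, -0.2640, 0.3755, -0.4756, -1.1420, -0.4395]

-0.7354 -0.2640 0.3755 -0.4756 -1.1420 -0.4395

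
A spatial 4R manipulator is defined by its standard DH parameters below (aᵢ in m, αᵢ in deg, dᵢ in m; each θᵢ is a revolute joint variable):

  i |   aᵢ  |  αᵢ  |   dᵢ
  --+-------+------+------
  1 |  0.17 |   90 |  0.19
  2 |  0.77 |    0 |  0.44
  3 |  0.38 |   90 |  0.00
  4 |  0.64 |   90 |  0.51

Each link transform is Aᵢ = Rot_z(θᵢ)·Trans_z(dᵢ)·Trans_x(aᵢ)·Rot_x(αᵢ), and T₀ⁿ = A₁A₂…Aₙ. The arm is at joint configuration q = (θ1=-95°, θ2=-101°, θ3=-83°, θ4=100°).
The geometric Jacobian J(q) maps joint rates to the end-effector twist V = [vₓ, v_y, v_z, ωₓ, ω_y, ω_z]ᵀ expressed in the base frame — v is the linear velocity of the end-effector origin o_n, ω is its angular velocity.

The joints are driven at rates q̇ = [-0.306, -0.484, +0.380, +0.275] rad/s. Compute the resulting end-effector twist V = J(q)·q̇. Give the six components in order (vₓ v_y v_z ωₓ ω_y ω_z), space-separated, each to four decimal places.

o_n = [-1.0479, 0.3020, -0.0383]
J₁: ẑ×o_n = [-0.3020, -1.0479, 0.0000], ω = ẑ
J2: z=[-0.9962, 0.0872, 0.0000] o=[-0.0148, -0.1694, 0.1900] → [-0.0199, -0.2275, -0.3796, -0.9962, 0.0872, 0.0000]
J3: z=[-0.9962, 0.0872, 0.0000] o=[-0.4403, 0.0154, -0.5659] → [0.0460, 0.5255, -0.2326, -0.9962, 0.0872, 0.0000]
J4: z=[-0.0061, -0.0695, 0.9976] o=[-0.4073, 0.3930, -0.5393] → [0.0559, -0.6360, -0.0440, -0.0061, -0.0695, 0.9976]
V = J·q̇ = [0.1349, 0.4555, 0.0832, 0.1019, -0.0282, -0.0317]

0.1349 0.4555 0.0832 0.1019 -0.0282 -0.0317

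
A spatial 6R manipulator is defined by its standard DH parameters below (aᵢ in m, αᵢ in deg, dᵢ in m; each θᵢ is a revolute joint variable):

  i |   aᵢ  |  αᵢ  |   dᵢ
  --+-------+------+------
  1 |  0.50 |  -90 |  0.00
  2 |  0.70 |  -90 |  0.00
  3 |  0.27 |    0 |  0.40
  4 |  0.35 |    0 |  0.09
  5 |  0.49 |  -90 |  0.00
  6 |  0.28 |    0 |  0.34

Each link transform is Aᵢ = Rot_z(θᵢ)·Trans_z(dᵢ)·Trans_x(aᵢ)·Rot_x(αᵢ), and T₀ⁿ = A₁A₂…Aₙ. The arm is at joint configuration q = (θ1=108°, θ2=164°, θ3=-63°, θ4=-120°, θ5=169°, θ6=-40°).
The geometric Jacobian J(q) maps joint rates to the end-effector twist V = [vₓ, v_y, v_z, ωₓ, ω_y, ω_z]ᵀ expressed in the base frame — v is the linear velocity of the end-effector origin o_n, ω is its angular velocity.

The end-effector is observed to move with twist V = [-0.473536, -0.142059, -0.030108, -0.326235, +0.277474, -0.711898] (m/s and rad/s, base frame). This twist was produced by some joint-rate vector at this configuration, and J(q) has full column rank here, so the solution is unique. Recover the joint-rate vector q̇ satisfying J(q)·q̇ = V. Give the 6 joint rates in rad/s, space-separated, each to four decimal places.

0.2800 -0.0850 -0.8180 0.3770 -0.6130 -0.3190

o_n = [0.2108, -0.8521, 0.3025]
J₁: ẑ×o_n = [0.8521, 0.2108, -0.0000], ω = ẑ
J2: z=[-0.9511, -0.3090, 0.0000] o=[-0.1545, 0.4755, 0.0000] → [-0.0935, 0.2877, 1.3756, -0.9511, -0.3090, 0.0000]
J3: z=[0.0852, -0.2621, 0.9613] o=[0.0534, -0.1644, -0.1929] → [0.5312, 0.1091, -0.0173, 0.0852, -0.2621, 0.9613]
J4: z=[0.0852, -0.2621, 0.9613] o=[-0.1049, -0.4557, 0.1578] → [0.3431, 0.2912, 0.0490, 0.0852, -0.2621, 0.9613]
J5: z=[0.0852, -0.2621, 0.9613] o=[-0.1836, -0.1541, 0.3406] → [0.6810, 0.3824, 0.0440, 0.0852, -0.2621, 0.9613]
J6: z=[0.9947, 0.0787, -0.0667] o=[-0.1551, -0.6254, 0.2096] → [-0.0078, -0.1169, -0.2543, 0.9947, 0.0787, -0.0667]
q̇ = J⁺·V = [0.2800, -0.0850, -0.8180, 0.3770, -0.6130, -0.3190]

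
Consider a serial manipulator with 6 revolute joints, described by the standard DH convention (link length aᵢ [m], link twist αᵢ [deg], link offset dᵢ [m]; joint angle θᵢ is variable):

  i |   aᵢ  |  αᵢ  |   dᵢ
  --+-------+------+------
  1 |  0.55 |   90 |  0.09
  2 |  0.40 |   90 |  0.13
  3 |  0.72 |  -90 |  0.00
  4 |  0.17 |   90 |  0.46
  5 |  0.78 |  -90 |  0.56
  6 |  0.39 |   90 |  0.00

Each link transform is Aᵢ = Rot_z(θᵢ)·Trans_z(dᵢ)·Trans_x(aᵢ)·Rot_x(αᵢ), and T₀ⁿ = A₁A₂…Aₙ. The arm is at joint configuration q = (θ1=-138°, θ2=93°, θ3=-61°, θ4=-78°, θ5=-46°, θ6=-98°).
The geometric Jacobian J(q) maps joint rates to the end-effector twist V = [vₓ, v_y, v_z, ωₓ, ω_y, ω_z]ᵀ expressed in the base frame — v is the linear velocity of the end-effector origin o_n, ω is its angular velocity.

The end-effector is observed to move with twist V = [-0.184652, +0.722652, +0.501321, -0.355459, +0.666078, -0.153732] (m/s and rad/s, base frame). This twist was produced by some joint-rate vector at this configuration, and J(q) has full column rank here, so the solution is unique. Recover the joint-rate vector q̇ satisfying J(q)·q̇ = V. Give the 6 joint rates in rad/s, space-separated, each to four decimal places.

o_n = [-1.1370, -0.8124, 0.4484]
J₁: ẑ×o_n = [0.8124, -1.1370, 0.0000], ω = ẑ
J2: z=[-0.6691, 0.7431, 0.0000] o=[-0.4087, -0.3680, 0.0900] → [0.2664, 0.2398, 0.8385, -0.6691, 0.7431, 0.0000]
J3: z=[-0.7421, -0.6682, 0.0523] o=[-0.4802, -0.2574, 0.4895] → [0.0565, -0.0648, -0.0271, -0.7421, -0.6682, 0.0523]
J4: z=[-0.2904, 0.3909, 0.8734] o=[-0.0452, -0.7132, 0.8380] → [-0.0657, -1.0667, 0.4556, -0.2904, 0.3909, 0.8734]
J5: z=[-0.7452, 0.4802, -0.4627] o=[-0.2808, -0.6668, 1.2656] → [-0.4598, -0.2128, 0.5196, -0.7452, 0.4802, -0.4627]
J6: z=[-0.6335, -0.2933, 0.7160] o=[-0.8605, -1.0427, 0.5987] → [-0.1208, -0.2932, -0.2270, -0.6335, -0.2933, 0.7160]
q̇ = J⁺·V = [-0.5120, 0.8110, -0.4080, 0.0020, -0.1900, 0.4050]

-0.5120 0.8110 -0.4080 0.0020 -0.1900 0.4050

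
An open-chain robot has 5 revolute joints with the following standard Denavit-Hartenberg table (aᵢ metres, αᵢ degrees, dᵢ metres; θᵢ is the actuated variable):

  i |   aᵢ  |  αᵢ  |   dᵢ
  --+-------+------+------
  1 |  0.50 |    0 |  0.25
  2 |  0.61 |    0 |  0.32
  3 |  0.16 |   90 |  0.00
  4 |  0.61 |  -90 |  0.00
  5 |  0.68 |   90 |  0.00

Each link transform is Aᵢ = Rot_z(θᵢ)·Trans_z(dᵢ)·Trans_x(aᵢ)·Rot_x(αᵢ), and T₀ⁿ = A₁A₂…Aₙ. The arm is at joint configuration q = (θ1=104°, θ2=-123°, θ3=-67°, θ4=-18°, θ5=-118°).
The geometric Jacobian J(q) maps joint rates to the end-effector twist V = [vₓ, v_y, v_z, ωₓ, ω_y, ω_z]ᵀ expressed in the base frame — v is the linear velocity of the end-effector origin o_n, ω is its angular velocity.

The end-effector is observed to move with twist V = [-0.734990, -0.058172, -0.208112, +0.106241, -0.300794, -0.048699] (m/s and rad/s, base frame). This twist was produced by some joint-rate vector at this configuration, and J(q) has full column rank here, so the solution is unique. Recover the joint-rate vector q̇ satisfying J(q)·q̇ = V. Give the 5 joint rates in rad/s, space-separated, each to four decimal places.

-0.0730 -0.0160 -0.9060 -0.0850 0.9950

o_n = [-0.1127, -0.1908, 0.4802]
J₁: ẑ×o_n = [0.1908, -0.1127, 0.0000], ω = ẑ
J2: z=[0.0000, 0.0000, 1.0000] o=[-0.1210, 0.4851, 0.2500] → [0.6759, 0.0083, -0.0000, 0.0000, 0.0000, 1.0000]
J3: z=[0.0000, 0.0000, 1.0000] o=[0.4558, 0.2866, 0.5700] → [0.4773, -0.5685, 0.0000, 0.0000, 0.0000, 1.0000]
J4: z=[-0.9976, -0.0698, 0.0000] o=[0.4670, 0.1269, 0.5700] → [0.0063, -0.0896, 0.2765, -0.9976, -0.0698, 0.0000]
J5: z=[0.0216, -0.3083, 0.9511] o=[0.5074, -0.4518, 0.3815] → [-0.2786, -0.5919, -0.1855, 0.0216, -0.3083, 0.9511]
q̇ = J⁺·V = [-0.0730, -0.0160, -0.9060, -0.0850, 0.9950]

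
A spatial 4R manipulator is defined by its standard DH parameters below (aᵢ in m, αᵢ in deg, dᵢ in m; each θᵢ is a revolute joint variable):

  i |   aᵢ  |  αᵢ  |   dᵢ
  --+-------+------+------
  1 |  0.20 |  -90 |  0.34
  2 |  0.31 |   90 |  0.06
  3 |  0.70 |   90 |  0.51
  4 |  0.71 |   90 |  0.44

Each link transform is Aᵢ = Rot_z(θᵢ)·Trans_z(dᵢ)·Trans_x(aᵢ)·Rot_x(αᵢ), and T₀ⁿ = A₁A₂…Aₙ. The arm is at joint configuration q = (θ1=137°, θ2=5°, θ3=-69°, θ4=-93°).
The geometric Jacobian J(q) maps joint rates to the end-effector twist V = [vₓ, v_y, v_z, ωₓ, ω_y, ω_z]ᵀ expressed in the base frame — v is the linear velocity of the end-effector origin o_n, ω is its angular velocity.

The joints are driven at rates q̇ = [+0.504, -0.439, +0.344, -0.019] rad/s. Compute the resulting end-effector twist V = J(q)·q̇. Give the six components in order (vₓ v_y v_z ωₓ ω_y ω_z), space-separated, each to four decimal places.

o_n = [0.2554, 0.7415, 0.1298]
J₁: ẑ×o_n = [-0.7415, 0.2554, 0.0000], ω = ẑ
J2: z=[-0.6820, -0.7314, 0.0000] o=[-0.1463, 0.1364, 0.3400] → [0.1537, -0.1433, -0.1189, -0.6820, -0.7314, 0.0000]
J3: z=[-0.0637, 0.0594, 0.9962] o=[-0.4130, 0.3031, 0.3130] → [-0.4476, 0.6543, -0.0677, -0.0637, 0.0594, 0.9962]
J4: z=[0.9246, -0.3722, 0.0814] o=[-0.1826, 0.9818, 0.7992] → [0.2687, 0.6545, -0.0592, 0.9246, -0.3722, 0.0814]
V = J·q̇ = [-0.6003, 0.4043, 0.0300, 0.2599, 0.3486, 0.8451]

-0.6003 0.4043 0.0300 0.2599 0.3486 0.8451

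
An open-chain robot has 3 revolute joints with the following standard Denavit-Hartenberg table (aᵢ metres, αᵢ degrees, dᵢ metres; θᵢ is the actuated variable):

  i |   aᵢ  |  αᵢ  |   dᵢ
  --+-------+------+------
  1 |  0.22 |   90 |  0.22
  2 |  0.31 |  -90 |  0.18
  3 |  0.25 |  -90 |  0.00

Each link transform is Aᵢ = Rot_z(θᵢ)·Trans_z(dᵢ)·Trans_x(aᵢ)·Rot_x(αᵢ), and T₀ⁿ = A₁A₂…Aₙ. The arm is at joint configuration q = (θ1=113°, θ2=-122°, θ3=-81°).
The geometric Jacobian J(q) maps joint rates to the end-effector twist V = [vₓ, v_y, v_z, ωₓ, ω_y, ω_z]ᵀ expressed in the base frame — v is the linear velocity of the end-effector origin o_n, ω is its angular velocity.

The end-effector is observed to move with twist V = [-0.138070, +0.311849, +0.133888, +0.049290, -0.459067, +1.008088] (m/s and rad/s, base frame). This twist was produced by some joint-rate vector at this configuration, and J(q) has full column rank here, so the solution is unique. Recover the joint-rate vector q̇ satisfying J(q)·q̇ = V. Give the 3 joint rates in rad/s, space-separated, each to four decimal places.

0.7320 -0.1340 -0.5210

o_n = [0.3793, 0.1990, -0.0761]
J₁: ẑ×o_n = [-0.1990, 0.3793, 0.0000], ω = ẑ
J2: z=[0.9205, 0.3907, 0.0000] o=[-0.0860, 0.2025, 0.2200] → [-0.1157, 0.2725, -0.1850, 0.9205, 0.3907, 0.0000]
J3: z=[-0.3314, 0.7806, -0.5299] o=[0.1439, 0.1216, -0.0429] → [0.0151, -0.1357, -0.2094, -0.3314, 0.7806, -0.5299]
q̇ = J⁺·V = [0.7320, -0.1340, -0.5210]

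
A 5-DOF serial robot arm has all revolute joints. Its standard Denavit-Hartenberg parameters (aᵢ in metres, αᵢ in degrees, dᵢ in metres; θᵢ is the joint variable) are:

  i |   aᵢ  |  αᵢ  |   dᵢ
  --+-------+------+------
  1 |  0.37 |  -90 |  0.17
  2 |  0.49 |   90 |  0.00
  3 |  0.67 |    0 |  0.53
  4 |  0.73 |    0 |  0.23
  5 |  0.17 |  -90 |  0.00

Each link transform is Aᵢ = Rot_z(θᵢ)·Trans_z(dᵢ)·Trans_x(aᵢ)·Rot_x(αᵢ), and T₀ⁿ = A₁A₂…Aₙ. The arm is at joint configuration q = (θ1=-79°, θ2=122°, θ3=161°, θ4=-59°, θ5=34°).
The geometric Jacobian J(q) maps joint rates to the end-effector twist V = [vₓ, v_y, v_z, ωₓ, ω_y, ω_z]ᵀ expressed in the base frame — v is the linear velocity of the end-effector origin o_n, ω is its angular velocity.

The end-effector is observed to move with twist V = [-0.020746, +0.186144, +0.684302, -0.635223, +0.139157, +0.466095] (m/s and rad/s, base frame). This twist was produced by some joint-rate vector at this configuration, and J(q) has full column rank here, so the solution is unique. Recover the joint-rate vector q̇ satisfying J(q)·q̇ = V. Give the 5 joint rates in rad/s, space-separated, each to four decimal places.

0.3050 -0.5970 0.5950 -0.4500 -0.4490

o_n = [1.2668, -1.0127, 0.1214]
J₁: ẑ×o_n = [1.0127, 1.2668, -0.0000], ω = ẑ
J2: z=[0.9816, 0.1908, 0.0000] o=[0.0706, -0.3632, 0.1700] → [-0.0093, 0.0477, -0.8658, 0.9816, 0.1908, 0.0000]
J3: z=[0.1618, -0.8325, -0.5299] o=[0.0211, -0.1083, -0.2455] → [-0.7847, -0.7195, 0.8907, 0.1618, -0.8325, -0.5299]
J4: z=[0.1618, -0.8325, -0.5299] o=[0.3850, -0.8374, 0.0108] → [-0.1849, -0.4852, 0.7057, 0.1618, -0.8325, -0.5299]
J5: z=[0.1618, -0.8325, -0.5299] o=[1.1385, -0.9716, 0.0177] → [-0.1081, -0.0848, 0.1001, 0.1618, -0.8325, -0.5299]
q̇ = J⁺·V = [0.3050, -0.5970, 0.5950, -0.4500, -0.4490]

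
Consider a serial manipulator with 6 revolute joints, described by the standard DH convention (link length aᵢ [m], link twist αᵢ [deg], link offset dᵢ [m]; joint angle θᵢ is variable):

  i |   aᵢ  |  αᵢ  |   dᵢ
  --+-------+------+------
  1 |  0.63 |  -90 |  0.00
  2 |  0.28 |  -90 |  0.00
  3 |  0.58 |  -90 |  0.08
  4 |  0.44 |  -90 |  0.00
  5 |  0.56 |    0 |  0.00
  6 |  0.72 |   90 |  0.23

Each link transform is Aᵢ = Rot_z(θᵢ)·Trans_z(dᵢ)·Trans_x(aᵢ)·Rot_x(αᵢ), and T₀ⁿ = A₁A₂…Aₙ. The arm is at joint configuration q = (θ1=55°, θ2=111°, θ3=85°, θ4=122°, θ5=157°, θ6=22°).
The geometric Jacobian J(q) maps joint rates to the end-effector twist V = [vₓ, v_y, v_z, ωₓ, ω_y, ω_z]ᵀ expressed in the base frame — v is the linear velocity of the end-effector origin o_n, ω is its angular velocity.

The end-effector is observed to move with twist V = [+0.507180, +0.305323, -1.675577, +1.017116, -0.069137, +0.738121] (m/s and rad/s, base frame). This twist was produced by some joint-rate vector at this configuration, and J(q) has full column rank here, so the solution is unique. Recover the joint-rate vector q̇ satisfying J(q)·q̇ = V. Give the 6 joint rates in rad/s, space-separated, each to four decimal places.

o_n = [0.4142, -0.7739, -0.2281]
J₁: ẑ×o_n = [0.7739, 0.4142, -0.0000], ω = ẑ
J2: z=[-0.8192, 0.5736, 0.0000] o=[0.3614, 0.5161, 0.0000] → [-0.1309, -0.1869, 1.0263, -0.8192, 0.5736, 0.0000]
J3: z=[-0.5355, -0.7647, 0.3584] o=[0.3038, 0.4339, -0.2614] → [0.4074, 0.0574, 0.7312, -0.5355, -0.7647, 0.3584]
J4: z=[0.2762, 0.2425, 0.9300] o=[0.7239, 0.0264, -0.2799] → [0.7569, -0.3023, -0.1459, 0.2762, 0.2425, 0.9300]
J5: z=[-0.9606, 0.1010, 0.2589] o=[0.7376, 0.4510, -0.3947] → [0.3340, 0.0763, 1.2093, -0.9606, 0.1010, 0.2589]
J6: z=[-0.9606, 0.1010, 0.2589] o=[0.6611, -0.0994, -0.4637] → [0.1984, 0.1624, 0.6728, -0.9606, 0.1010, 0.2589]
q̇ = J⁺·V = [0.5590, -0.7540, -0.3730, 0.3650, -0.9440, 0.8410]

0.5590 -0.7540 -0.3730 0.3650 -0.9440 0.8410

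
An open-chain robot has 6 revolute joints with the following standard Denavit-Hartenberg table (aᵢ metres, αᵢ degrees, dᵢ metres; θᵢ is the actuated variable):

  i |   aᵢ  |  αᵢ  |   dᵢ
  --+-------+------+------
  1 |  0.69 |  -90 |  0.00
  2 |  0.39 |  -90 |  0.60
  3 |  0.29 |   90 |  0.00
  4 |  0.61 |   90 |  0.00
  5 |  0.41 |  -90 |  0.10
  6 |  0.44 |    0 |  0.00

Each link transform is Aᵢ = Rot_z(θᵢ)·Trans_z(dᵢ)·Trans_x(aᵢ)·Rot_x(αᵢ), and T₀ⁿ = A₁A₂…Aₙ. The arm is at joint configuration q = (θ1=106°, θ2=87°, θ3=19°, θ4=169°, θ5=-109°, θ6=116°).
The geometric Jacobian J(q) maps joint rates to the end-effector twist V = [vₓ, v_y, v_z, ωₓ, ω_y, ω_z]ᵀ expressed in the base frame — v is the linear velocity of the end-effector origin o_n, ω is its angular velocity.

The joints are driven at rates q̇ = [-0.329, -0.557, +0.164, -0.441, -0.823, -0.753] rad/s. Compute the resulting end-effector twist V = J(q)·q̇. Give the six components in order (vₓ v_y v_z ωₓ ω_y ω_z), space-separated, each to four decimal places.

o_n = [-0.7251, 0.7067, -0.0336]
J₁: ẑ×o_n = [-0.7067, -0.7251, 0.0000], ω = ẑ
J2: z=[-0.9613, -0.2756, 0.0000] o=[-0.1902, 0.6633, 0.0000] → [0.0093, -0.0323, -0.1892, -0.9613, -0.2756, 0.0000]
J3: z=[0.2753, -0.9599, -0.0523] o=[-0.7726, 0.5175, -0.3895] → [-0.3317, -0.1004, 0.0977, 0.2753, -0.9599, -0.0523]
J4: z=[-0.9136, -0.2442, -0.3251] o=[-0.6858, 0.5573, -0.6633] → [-0.1052, 0.5880, -0.1460, -0.9136, -0.2442, -0.3251]
J5: z=[0.3273, -0.9161, -0.2315] o=[-0.8330, 0.3634, -0.1040] → [0.0150, -0.0480, 0.2112, 0.3273, -0.9161, -0.2315]
J6: z=[0.0693, -0.2211, 0.9728] o=[-0.4139, 0.4089, -0.1235] → [-0.3095, -0.3090, -0.0482, 0.0693, -0.2211, 0.9728]
V = J·q̇ = [0.4401, 0.2529, 0.0482, 0.6619, 1.0243, -0.7362]

0.4401 0.2529 0.0482 0.6619 1.0243 -0.7362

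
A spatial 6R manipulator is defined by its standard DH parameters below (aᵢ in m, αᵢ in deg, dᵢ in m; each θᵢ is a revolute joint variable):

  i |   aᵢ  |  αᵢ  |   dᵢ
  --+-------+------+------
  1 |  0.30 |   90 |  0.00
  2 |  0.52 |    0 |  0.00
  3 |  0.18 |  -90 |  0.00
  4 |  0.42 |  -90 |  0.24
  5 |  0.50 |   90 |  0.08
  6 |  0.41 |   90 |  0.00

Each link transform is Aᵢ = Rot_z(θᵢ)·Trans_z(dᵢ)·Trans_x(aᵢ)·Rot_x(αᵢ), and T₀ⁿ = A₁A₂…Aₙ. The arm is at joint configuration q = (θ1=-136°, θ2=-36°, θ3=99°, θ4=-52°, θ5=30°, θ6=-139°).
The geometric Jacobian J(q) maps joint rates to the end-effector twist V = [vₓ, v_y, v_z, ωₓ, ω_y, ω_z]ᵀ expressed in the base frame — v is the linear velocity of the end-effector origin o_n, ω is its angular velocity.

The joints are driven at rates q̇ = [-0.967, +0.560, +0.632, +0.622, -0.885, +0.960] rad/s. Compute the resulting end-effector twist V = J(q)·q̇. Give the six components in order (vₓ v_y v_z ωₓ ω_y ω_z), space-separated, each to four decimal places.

o_n = [-0.9545, -0.1191, 0.1087]
J₁: ẑ×o_n = [0.1191, -0.9545, 0.0000], ω = ẑ
J2: z=[-0.6947, 0.7193, 0.0000] o=[-0.2158, -0.2084, 0.0000] → [0.0782, 0.0755, 0.4694, -0.6947, 0.7193, 0.0000]
J3: z=[-0.6947, 0.7193, 0.0000] o=[-0.5184, -0.5006, -0.3056] → [0.2980, 0.2878, 0.0487, -0.6947, 0.7193, 0.0000]
J4: z=[0.6409, 0.6189, 0.4540] o=[-0.5772, -0.5574, -0.1453] → [-0.0418, -0.3341, 0.5144, 0.6409, 0.6189, 0.4540]
J5: z=[0.1703, -0.6914, 0.7021] o=[-0.7377, -0.2523, 0.1941] → [-0.0345, -0.1377, -0.1272, 0.1703, -0.6914, 0.7021]
J6: z=[0.1808, 0.7224, 0.6674] o=[-1.2084, -0.3010, 0.3743] → [-0.3133, 0.2175, -0.1505, 0.1808, 0.7224, 0.6674]
V = J·q̇ = [-0.1793, 1.2700, 0.5817, -0.4065, 2.5478, -0.6652]

-0.1793 1.2700 0.5817 -0.4065 2.5478 -0.6652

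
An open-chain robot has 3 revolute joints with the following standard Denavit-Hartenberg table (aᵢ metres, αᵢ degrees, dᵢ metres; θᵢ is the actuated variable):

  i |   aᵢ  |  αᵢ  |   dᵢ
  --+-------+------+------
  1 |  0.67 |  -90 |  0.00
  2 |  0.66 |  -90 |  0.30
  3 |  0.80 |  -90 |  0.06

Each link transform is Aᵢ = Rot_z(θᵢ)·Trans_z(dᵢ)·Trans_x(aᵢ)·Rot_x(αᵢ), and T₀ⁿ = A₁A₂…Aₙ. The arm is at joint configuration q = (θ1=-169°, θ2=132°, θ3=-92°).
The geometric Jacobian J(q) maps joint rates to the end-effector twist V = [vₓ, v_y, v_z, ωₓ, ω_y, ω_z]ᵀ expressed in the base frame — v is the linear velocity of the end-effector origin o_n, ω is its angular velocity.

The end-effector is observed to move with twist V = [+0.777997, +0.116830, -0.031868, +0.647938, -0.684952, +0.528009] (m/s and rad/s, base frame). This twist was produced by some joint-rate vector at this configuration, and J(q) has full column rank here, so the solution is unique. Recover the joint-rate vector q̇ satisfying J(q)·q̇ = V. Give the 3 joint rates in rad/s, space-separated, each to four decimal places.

0.0730 0.7960 0.6800

o_n = [0.0110, -1.1179, -0.4296]
J₁: ẑ×o_n = [1.1179, 0.0110, -0.0000], ω = ẑ
J2: z=[0.1908, -0.9816, 0.0000] o=[-0.6577, -0.1278, 0.0000] → [0.4217, 0.0820, 0.4675, 0.1908, -0.9816, 0.0000]
J3: z=[0.7295, 0.1418, 0.6691] o=[-0.1669, -0.3381, -0.4905] → [0.5305, 0.0747, -0.5942, 0.7295, 0.1418, 0.6691]
q̇ = J⁺·V = [0.0730, 0.7960, 0.6800]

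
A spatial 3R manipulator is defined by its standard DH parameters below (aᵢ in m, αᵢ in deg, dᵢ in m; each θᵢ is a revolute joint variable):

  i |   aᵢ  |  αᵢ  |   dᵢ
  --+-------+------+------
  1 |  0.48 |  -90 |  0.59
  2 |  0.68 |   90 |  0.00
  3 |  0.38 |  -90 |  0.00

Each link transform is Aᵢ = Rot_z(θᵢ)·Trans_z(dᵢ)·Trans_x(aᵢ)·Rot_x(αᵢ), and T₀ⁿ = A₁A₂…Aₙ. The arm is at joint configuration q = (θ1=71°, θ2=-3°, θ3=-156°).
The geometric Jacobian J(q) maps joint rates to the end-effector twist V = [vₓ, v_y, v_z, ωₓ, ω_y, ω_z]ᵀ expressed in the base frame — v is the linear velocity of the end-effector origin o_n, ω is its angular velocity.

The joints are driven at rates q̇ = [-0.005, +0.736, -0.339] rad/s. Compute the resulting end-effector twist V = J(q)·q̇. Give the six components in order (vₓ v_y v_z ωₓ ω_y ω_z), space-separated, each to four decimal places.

-0.1205 -0.0011 -0.2474 -0.6901 0.2564 -0.3435

o_n = [0.4106, 0.7178, 0.6074]
J₁: ẑ×o_n = [-0.7178, 0.4106, 0.0000], ω = ẑ
J2: z=[-0.9455, 0.3256, 0.0000] o=[0.1563, 0.4538, 0.5900] → [0.0057, 0.0165, -0.3324, -0.9455, 0.3256, 0.0000]
J3: z=[-0.0170, -0.0495, 0.9986] o=[0.3774, 1.0959, 0.6256] → [0.3785, 0.0329, 0.0081, -0.0170, -0.0495, 0.9986]
V = J·q̇ = [-0.1205, -0.0011, -0.2474, -0.6901, 0.2564, -0.3435]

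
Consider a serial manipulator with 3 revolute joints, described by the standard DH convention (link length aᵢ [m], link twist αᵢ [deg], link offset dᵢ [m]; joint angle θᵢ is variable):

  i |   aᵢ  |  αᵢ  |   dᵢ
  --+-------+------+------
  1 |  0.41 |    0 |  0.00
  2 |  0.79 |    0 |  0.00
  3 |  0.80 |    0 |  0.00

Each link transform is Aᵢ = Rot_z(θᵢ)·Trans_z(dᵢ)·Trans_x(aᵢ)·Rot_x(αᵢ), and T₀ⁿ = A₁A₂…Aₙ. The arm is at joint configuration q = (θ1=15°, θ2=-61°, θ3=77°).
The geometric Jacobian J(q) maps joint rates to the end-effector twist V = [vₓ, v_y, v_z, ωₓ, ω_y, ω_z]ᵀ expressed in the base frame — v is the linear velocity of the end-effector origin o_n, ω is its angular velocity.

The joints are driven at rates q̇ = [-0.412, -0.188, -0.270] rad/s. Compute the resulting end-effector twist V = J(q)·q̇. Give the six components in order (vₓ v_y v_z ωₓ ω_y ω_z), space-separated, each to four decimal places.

o_n = [1.6305, -0.0501, 0.0000]
J₁: ẑ×o_n = [0.0501, 1.6305, -0.0000], ω = ẑ
J2: z=[0.0000, 0.0000, 1.0000] o=[0.3960, 0.1061, 0.0000] → [0.1562, 1.2345, -0.0000, 0.0000, 0.0000, 1.0000]
J3: z=[0.0000, 0.0000, 1.0000] o=[0.9448, -0.4622, 0.0000] → [-0.4120, 0.6857, 0.0000, 0.0000, 0.0000, 1.0000]
V = J·q̇ = [0.0612, -1.0890, 0.0000, 0.0000, 0.0000, -0.8700]

0.0612 -1.0890 0.0000 0.0000 0.0000 -0.8700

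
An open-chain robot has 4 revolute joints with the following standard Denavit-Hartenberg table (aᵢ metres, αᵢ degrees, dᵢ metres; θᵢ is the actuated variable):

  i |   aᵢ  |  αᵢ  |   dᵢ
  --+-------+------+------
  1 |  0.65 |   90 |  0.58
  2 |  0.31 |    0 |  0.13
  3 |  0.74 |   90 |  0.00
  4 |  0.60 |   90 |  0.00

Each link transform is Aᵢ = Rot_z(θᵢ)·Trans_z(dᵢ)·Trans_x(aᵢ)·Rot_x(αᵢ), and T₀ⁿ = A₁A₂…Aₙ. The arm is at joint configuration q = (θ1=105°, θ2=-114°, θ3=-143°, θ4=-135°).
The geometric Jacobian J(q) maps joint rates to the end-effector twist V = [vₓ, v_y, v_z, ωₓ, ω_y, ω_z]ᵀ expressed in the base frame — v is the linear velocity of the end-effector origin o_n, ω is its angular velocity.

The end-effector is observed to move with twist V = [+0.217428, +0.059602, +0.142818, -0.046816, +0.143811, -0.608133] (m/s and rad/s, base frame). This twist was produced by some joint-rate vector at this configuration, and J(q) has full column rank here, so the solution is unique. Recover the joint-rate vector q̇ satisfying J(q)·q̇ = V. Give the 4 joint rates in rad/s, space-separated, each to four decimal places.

o_n = [-0.4015, 0.3613, 0.6044]
J₁: ẑ×o_n = [-0.3613, -0.4015, 0.0000], ω = ẑ
J2: z=[0.9659, 0.2588, 0.0000] o=[-0.1682, 0.6279, 0.5800] → [0.0063, -0.0236, -0.1971, 0.9659, 0.2588, 0.0000]
J3: z=[0.9659, 0.2588, 0.0000] o=[-0.0100, 0.5397, 0.2968] → [0.0796, -0.2972, -0.0710, 0.9659, 0.2588, 0.0000]
J4: z=[-0.2522, 0.9412, 0.2250] o=[0.0331, 0.3789, 1.0178] → [-0.3851, -0.2020, 0.4134, -0.2522, 0.9412, 0.2250]
q̇ = J⁺·V = [-0.6430, -0.6200, 0.6120, 0.1550]

-0.6430 -0.6200 0.6120 0.1550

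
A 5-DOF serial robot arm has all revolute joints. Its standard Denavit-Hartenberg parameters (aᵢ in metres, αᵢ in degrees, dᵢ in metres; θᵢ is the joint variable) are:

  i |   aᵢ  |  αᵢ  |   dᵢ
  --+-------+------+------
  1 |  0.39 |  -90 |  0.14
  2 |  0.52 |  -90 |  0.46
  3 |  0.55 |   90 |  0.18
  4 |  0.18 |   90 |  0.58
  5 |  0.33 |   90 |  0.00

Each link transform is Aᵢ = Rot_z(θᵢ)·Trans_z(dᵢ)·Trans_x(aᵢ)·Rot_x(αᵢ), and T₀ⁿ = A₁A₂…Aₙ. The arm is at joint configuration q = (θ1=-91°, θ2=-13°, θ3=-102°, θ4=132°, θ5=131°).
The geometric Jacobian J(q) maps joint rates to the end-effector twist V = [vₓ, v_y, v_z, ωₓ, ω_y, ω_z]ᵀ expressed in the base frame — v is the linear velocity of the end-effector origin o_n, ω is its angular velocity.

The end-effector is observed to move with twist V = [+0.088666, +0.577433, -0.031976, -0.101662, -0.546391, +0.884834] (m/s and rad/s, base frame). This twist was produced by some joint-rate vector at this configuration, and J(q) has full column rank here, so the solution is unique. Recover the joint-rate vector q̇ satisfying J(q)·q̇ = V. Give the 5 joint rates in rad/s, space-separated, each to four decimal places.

0.6880 0.0410 0.1570 -0.5380 -0.3370

o_n = [0.8489, -0.0394, -0.1013]
J₁: ẑ×o_n = [0.0394, 0.8489, -0.0000], ω = ẑ
J2: z=[0.9998, -0.0175, 0.0000] o=[-0.0068, -0.3899, 0.1400] → [0.0042, 0.2412, 0.3655, 0.9998, -0.0175, 0.0000]
J3: z=[-0.0039, -0.2249, -0.9744] o=[0.4443, -0.9046, 0.2570] → [0.9236, -0.3957, 0.0876, -0.0039, -0.2249, -0.9744]
J4: z=[-0.1912, 0.9566, -0.2200] o=[0.9834, -0.8430, 0.0559] → [0.0265, -0.0005, -0.0251, -0.1912, 0.9566, -0.2200]
J5: z=[0.7268, -0.0127, -0.6867] o=[0.7538, -0.3407, -0.1965] → [0.2057, -0.1346, 0.2202, 0.7268, -0.0127, -0.6867]
q̇ = J⁺·V = [0.6880, 0.0410, 0.1570, -0.5380, -0.3370]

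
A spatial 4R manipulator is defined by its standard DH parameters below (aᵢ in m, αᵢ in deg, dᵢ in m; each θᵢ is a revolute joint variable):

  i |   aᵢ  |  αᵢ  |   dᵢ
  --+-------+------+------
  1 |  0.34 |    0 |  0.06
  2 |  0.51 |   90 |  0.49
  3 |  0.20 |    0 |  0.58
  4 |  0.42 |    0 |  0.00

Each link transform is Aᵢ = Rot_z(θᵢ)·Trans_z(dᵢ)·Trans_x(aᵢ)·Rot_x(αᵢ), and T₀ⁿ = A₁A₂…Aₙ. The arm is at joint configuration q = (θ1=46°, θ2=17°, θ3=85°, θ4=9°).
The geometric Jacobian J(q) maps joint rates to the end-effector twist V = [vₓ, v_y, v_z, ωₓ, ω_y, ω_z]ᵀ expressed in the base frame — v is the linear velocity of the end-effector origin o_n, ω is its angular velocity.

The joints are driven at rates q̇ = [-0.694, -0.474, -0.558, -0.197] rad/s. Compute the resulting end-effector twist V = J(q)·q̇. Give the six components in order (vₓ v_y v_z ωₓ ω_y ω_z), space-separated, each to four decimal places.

o_n = [0.9791, 0.4251, 1.1682]
J₁: ẑ×o_n = [-0.4251, 0.9791, 0.0000], ω = ẑ
J2: z=[0.0000, 0.0000, 1.0000] o=[0.2362, 0.2446, 0.0600] → [-0.1805, 0.7429, 0.0000, 0.0000, 0.0000, 1.0000]
J3: z=[0.8910, -0.4540, 0.0000] o=[0.4677, 0.6990, 0.5500] → [-0.2807, -0.5508, -0.0119, 0.8910, -0.4540, 0.0000]
J4: z=[0.8910, -0.4540, 0.0000] o=[0.9924, 0.4512, 0.7492] → [-0.1902, -0.3733, -0.0293, 0.8910, -0.4540, 0.0000]
V = J·q̇ = [0.5747, -0.6507, 0.0124, -0.6727, 0.3428, -1.1680]

0.5747 -0.6507 0.0124 -0.6727 0.3428 -1.1680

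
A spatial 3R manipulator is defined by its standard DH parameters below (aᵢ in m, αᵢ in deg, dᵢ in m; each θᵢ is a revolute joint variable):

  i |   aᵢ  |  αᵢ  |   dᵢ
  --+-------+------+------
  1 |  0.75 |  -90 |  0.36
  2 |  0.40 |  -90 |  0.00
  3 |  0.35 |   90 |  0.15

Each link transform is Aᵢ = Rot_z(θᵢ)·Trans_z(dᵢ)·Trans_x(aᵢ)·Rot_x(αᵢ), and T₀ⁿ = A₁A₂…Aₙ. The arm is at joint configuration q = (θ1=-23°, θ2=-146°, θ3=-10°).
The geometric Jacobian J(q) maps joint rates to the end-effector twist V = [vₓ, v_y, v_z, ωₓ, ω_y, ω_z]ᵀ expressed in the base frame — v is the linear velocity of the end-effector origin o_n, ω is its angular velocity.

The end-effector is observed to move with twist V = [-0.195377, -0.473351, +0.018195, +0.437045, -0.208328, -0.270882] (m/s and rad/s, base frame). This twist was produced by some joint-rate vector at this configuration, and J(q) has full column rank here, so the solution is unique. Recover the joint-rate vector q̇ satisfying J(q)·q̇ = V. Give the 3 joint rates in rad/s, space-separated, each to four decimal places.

-0.9880 -0.0210 0.8650

o_n = [0.2230, -0.0287, 0.9008]
J₁: ẑ×o_n = [0.0287, 0.2230, -0.0000], ω = ẑ
J2: z=[0.3907, 0.9205, 0.0000] o=[0.6904, -0.2930, 0.3600] → [0.4978, -0.2113, 0.5335, 0.3907, 0.9205, 0.0000]
J3: z=[0.5147, -0.2185, 0.8290] o=[0.3851, -0.1635, 0.5837] → [-0.1811, -0.2976, 0.0340, 0.5147, -0.2185, 0.8290]
q̇ = J⁺·V = [-0.9880, -0.0210, 0.8650]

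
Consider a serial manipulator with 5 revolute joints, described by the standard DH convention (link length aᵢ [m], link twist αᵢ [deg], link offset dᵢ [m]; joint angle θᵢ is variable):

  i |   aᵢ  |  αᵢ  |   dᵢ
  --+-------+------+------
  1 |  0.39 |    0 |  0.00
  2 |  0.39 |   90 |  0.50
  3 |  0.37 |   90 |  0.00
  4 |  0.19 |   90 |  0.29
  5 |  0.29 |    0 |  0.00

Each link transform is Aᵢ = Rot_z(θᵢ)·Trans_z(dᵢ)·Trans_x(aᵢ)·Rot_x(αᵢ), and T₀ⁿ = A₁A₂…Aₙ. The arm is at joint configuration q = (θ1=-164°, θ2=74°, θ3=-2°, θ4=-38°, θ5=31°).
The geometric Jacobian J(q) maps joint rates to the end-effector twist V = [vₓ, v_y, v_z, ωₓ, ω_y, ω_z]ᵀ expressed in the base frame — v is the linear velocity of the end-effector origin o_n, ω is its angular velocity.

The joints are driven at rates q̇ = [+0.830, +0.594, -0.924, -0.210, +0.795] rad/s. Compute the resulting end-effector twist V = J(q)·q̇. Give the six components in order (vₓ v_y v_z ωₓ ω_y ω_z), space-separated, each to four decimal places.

1.6406 0.6592 -0.8389 1.5505 0.4818 1.6510

o_n = [-0.1049, -1.1973, 0.0359]
J₁: ẑ×o_n = [1.1973, -0.1049, 0.0000], ω = ẑ
J2: z=[0.0000, 0.0000, 1.0000] o=[-0.3749, -0.1075, 0.0000] → [1.0898, 0.2700, -0.0000, 0.0000, 0.0000, 1.0000]
J3: z=[-1.0000, -0.0000, 0.0000] o=[-0.3749, -0.4975, 0.5000] → [0.0000, -0.4641, 0.6998, -1.0000, -0.0000, 0.0000]
J4: z=[-0.0000, 0.0349, -0.9994] o=[-0.3749, -0.8673, 0.4871] → [-0.3456, -0.2699, -0.0094, -0.0000, 0.0349, -0.9994]
J5: z=[0.7880, 0.6153, 0.0215] o=[-0.2579, -1.0068, 0.1920] → [-0.0920, 0.1263, -0.2443, 0.7880, 0.6153, 0.0215]
V = J·q̇ = [1.6406, 0.6592, -0.8389, 1.5505, 0.4818, 1.6510]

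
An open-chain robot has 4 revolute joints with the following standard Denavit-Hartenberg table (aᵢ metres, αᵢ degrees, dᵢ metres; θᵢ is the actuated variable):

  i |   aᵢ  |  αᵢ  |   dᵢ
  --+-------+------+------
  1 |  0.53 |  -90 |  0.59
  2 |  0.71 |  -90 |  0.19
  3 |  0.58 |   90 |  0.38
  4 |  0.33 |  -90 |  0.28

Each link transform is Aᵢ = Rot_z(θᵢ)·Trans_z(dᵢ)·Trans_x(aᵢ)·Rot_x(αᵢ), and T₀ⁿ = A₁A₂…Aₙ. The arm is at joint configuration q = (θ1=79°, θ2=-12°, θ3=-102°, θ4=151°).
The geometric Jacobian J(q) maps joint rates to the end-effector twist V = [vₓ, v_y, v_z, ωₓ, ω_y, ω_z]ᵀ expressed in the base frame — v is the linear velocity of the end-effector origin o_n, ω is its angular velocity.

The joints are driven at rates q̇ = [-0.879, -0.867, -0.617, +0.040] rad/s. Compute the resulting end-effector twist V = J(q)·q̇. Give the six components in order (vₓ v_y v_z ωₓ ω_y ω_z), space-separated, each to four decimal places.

o_n = [-0.2165, 1.0706, 0.1399]
J₁: ẑ×o_n = [-1.0706, -0.2165, 0.0000], ω = ẑ
J2: z=[-0.9816, 0.1908, 0.0000] o=[0.1011, 0.5203, 0.5900] → [-0.0859, -0.4418, -0.4796, -0.9816, 0.1908, 0.0000]
J3: z=[0.0397, 0.2041, -0.9781] o=[0.0471, 1.2382, 0.7376] → [-0.2860, 0.2816, 0.0472, 0.0397, 0.2041, -0.9781]
J4: z=[0.0215, -0.9789, -0.2034] o=[-0.5172, 1.3083, 0.3408] → [0.1484, -0.0568, 0.2892, 0.0215, -0.9789, -0.2034]
V = J·q̇ = [1.1979, 0.3974, 0.3983, 0.8275, -0.3305, -0.2836]

1.1979 0.3974 0.3983 0.8275 -0.3305 -0.2836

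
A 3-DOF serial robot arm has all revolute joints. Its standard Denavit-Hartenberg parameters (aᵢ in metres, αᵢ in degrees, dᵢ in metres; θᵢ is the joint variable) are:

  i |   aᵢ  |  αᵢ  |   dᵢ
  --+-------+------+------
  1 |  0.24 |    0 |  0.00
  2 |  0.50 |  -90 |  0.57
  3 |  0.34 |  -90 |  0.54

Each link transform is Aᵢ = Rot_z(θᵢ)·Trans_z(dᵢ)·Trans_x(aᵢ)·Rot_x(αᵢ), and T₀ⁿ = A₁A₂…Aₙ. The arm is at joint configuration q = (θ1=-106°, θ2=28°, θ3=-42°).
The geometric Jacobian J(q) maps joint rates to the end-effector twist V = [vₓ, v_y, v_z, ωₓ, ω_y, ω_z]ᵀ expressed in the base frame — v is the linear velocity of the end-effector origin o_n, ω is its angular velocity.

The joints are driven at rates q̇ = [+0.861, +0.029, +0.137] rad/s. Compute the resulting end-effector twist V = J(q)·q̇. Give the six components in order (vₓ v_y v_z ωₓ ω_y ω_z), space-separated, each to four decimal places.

o_n = [0.6185, -0.8547, 0.7975]
J₁: ẑ×o_n = [0.8547, 0.6185, -0.0000], ω = ẑ
J2: z=[0.0000, 0.0000, 1.0000] o=[-0.0662, -0.2307, 0.0000] → [0.6239, 0.6847, -0.0000, 0.0000, 0.0000, 1.0000]
J3: z=[0.9781, 0.2079, 0.0000] o=[0.0378, -0.7198, 0.5700] → [0.0473, -0.2225, -0.2527, 0.9781, 0.2079, 0.0000]
V = J·q̇ = [0.7604, 0.5219, -0.0346, 0.1340, 0.0285, 0.8900]

0.7604 0.5219 -0.0346 0.1340 0.0285 0.8900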